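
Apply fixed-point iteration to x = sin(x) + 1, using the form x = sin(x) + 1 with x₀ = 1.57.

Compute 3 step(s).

Equation: x = sin(x) + 1
Fixed-point form: x = sin(x) + 1
x₀ = 1.57

x_1 = g(1.570000) = 2.000000
x_2 = g(2.000000) = 1.909298
x_3 = g(1.909298) = 1.943253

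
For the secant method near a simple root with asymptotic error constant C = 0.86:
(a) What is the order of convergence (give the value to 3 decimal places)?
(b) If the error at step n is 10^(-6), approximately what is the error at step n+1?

(a) Secant method has superlinear convergence with order φ = (1+√5)/2 ≈ 1.618.
    This means |e_{n+1}| ≈ C|e_n|^1.618.

(b) With |e_n| = 10^(-6) and C = 0.86:
    |e_{n+1}| ≈ 0.86 × (10^(-6))^1.618 = 0.86 × 10^(-9.71)

(a) ≈ 1.618 (golden ratio); (b) |e_{n+1}| ≈ 1.684e-10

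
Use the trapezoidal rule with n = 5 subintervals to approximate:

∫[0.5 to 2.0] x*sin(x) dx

f(x) = x*sin(x)
a = 0.5, b = 2.0, n = 5
h = (b - a)/n = 0.300000

Trapezoidal rule: (h/2)[f(x₀) + 2f(x₁) + 2f(x₂) + ... + f(xₙ)]

x_0 = 0.5000, f(x_0) = 0.239713, coefficient = 1
x_1 = 0.8000, f(x_1) = 0.573885, coefficient = 2
x_2 = 1.1000, f(x_2) = 0.980328, coefficient = 2
x_3 = 1.4000, f(x_3) = 1.379630, coefficient = 2
x_4 = 1.7000, f(x_4) = 1.685830, coefficient = 2
x_5 = 2.0000, f(x_5) = 1.818595, coefficient = 1

I ≈ (0.300000/2) × 11.297653 = 1.694648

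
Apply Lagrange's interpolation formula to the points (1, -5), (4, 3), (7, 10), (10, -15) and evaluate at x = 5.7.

Lagrange interpolation formula:
P(x) = Σ yᵢ × Lᵢ(x)
where Lᵢ(x) = Π_{j≠i} (x - xⱼ)/(xᵢ - xⱼ)

L_0(5.7) = (5.7 - 4)/(1 - 4) × (5.7 - 7)/(1 - 7) × (5.7 - 10)/(1 - 10) = -0.058660
L_1(5.7) = (5.7 - 1)/(4 - 1) × (5.7 - 7)/(4 - 7) × (5.7 - 10)/(4 - 10) = 0.486537
L_2(5.7) = (5.7 - 1)/(7 - 1) × (5.7 - 4)/(7 - 4) × (5.7 - 10)/(7 - 10) = 0.636241
L_3(5.7) = (5.7 - 1)/(10 - 1) × (5.7 - 4)/(10 - 4) × (5.7 - 7)/(10 - 7) = -0.064117

P(5.7) = (-5)×L_0(5.7) + 3×L_1(5.7) + 10×L_2(5.7) + (-15)×L_3(5.7)
P(5.7) = 9.077080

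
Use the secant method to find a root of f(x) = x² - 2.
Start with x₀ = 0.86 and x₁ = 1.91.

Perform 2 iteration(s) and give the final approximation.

f(x) = x² - 2
x₀ = 0.86, x₁ = 1.91

Secant formula: x_{n+1} = x_n - f(x_n)(x_n - x_{n-1})/(f(x_n) - f(x_{n-1}))

Iteration 1:
  f(0.860000) = -1.260400
  f(1.910000) = 1.648100
  x_2 = 1.910000 - 1.648100×(1.910000 - 0.860000)/(1.648100 - (-1.260400))
       = 1.315018
Iteration 2:
  f(1.910000) = 1.648100
  f(1.315018) = -0.270728
  x_3 = 1.315018 - (-0.270728)×(1.315018 - 1.910000)/(-0.270728 - 1.648100)
       = 1.398964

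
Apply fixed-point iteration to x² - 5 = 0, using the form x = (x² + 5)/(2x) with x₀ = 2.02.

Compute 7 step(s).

Equation: x² - 5 = 0
Fixed-point form: x = (x² + 5)/(2x)
x₀ = 2.02

x_1 = g(2.020000) = 2.247624
x_2 = g(2.247624) = 2.236098
x_3 = g(2.236098) = 2.236068
x_4 = g(2.236068) = 2.236068
x_5 = g(2.236068) = 2.236068
x_6 = g(2.236068) = 2.236068
x_7 = g(2.236068) = 2.236068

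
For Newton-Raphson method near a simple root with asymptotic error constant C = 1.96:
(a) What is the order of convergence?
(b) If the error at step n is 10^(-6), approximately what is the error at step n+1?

(a) Newton-Raphson has quadratic (order 2) convergence near simple roots.
    This means |e_{n+1}| ≈ C|e_n|².

(b) With |e_n| = 10^(-6) and C = 1.96:
    |e_{n+1}| ≈ 1.96 × (10^(-6))² = 1.96 × 10^(-12)

(a) 2 (quadratic); (b) |e_{n+1}| ≈ 1.960e-12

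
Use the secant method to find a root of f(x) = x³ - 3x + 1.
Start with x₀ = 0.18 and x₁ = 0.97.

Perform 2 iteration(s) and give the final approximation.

f(x) = x³ - 3x + 1
x₀ = 0.18, x₁ = 0.97

Secant formula: x_{n+1} = x_n - f(x_n)(x_n - x_{n-1})/(f(x_n) - f(x_{n-1}))

Iteration 1:
  f(0.180000) = 0.465832
  f(0.970000) = -0.997327
  x_2 = 0.970000 - (-0.997327)×(0.970000 - 0.180000)/(-0.997327 - 0.465832)
       = 0.431516
Iteration 2:
  f(0.970000) = -0.997327
  f(0.431516) = -0.214196
  x_3 = 0.431516 - (-0.214196)×(0.431516 - 0.970000)/(-0.214196 - (-0.997327))
       = 0.284233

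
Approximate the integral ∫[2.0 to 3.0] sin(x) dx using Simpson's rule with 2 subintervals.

f(x) = sin(x)
a = 2.0, b = 3.0, n = 2
h = (b - a)/n = 0.500000

Simpson's rule: (h/3)[f(x₀) + 4f(x₁) + 2f(x₂) + ... + f(xₙ)]

x_0 = 2.0000, f(x_0) = 0.909297, coefficient = 1
x_1 = 2.5000, f(x_1) = 0.598472, coefficient = 4
x_2 = 3.0000, f(x_2) = 0.141120, coefficient = 1

I ≈ (0.500000/3) × 3.444306 = 0.574051
Exact value: 0.573846
Error: 0.000205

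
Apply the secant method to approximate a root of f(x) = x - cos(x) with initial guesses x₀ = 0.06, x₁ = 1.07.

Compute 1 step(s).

f(x) = x - cos(x)
x₀ = 0.06, x₁ = 1.07

Secant formula: x_{n+1} = x_n - f(x_n)(x_n - x_{n-1})/(f(x_n) - f(x_{n-1}))

Iteration 1:
  f(0.060000) = -0.938201
  f(1.070000) = 0.589876
  x_2 = 1.070000 - 0.589876×(1.070000 - 0.060000)/(0.589876 - (-0.938201))
       = 0.680115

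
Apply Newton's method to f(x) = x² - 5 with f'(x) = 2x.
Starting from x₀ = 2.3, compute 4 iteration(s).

f(x) = x² - 5
f'(x) = 2x
x₀ = 2.3

Newton-Raphson formula: x_{n+1} = x_n - f(x_n)/f'(x_n)

Iteration 1:
  f(2.300000) = 0.290000
  f'(2.300000) = 4.600000
  x_1 = 2.300000 - 0.290000/4.600000 = 2.236957
Iteration 2:
  f(2.236957) = 0.003974
  f'(2.236957) = 4.473913
  x_2 = 2.236957 - 0.003974/4.473913 = 2.236068
Iteration 3:
  f(2.236068) = 0.000001
  f'(2.236068) = 4.472136
  x_3 = 2.236068 - 0.000001/4.472136 = 2.236068
Iteration 4:
  f(2.236068) = 0.000000
  f'(2.236068) = 4.472136
  x_4 = 2.236068 - 0.000000/4.472136 = 2.236068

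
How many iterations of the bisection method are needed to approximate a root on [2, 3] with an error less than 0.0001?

We need (b-a)/2^n ≤ 0.0001
(3 - 2)/2^n ≤ 0.0001
1/2^n ≤ 0.0001
2^n ≥ 10000
n ≥ log₂(10000) = 13.29
n ≥ 14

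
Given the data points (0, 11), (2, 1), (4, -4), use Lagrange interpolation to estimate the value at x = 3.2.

Lagrange interpolation formula:
P(x) = Σ yᵢ × Lᵢ(x)
where Lᵢ(x) = Π_{j≠i} (x - xⱼ)/(xᵢ - xⱼ)

L_0(3.2) = (3.2 - 2)/(0 - 2) × (3.2 - 4)/(0 - 4) = -0.120000
L_1(3.2) = (3.2 - 0)/(2 - 0) × (3.2 - 4)/(2 - 4) = 0.640000
L_2(3.2) = (3.2 - 0)/(4 - 0) × (3.2 - 2)/(4 - 2) = 0.480000

P(3.2) = 11×L_0(3.2) + 1×L_1(3.2) + (-4)×L_2(3.2)
P(3.2) = -2.600000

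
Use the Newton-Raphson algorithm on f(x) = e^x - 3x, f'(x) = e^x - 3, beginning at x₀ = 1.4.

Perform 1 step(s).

f(x) = e^x - 3x
f'(x) = e^x - 3
x₀ = 1.4

Newton-Raphson formula: x_{n+1} = x_n - f(x_n)/f'(x_n)

Iteration 1:
  f(1.400000) = -0.144800
  f'(1.400000) = 1.055200
  x_1 = 1.400000 - (-0.144800)/1.055200 = 1.537225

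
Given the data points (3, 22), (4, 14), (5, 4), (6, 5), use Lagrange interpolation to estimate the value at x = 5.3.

Lagrange interpolation formula:
P(x) = Σ yᵢ × Lᵢ(x)
where Lᵢ(x) = Π_{j≠i} (x - xⱼ)/(xᵢ - xⱼ)

L_0(5.3) = (5.3 - 4)/(3 - 4) × (5.3 - 5)/(3 - 5) × (5.3 - 6)/(3 - 6) = 0.045500
L_1(5.3) = (5.3 - 3)/(4 - 3) × (5.3 - 5)/(4 - 5) × (5.3 - 6)/(4 - 6) = -0.241500
L_2(5.3) = (5.3 - 3)/(5 - 3) × (5.3 - 4)/(5 - 4) × (5.3 - 6)/(5 - 6) = 1.046500
L_3(5.3) = (5.3 - 3)/(6 - 3) × (5.3 - 4)/(6 - 4) × (5.3 - 5)/(6 - 5) = 0.149500

P(5.3) = 22×L_0(5.3) + 14×L_1(5.3) + 4×L_2(5.3) + 5×L_3(5.3)
P(5.3) = 2.553500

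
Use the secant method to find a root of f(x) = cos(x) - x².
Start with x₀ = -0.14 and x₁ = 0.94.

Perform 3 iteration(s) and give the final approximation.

f(x) = cos(x) - x²
x₀ = -0.14, x₁ = 0.94

Secant formula: x_{n+1} = x_n - f(x_n)(x_n - x_{n-1})/(f(x_n) - f(x_{n-1}))

Iteration 1:
  f(-0.140000) = 0.970616
  f(0.940000) = -0.293812
  x_2 = 0.940000 - (-0.293812)×(0.940000 - (-0.140000))/(-0.293812 - 0.970616)
       = 0.689043
Iteration 2:
  f(0.940000) = -0.293812
  f(0.689043) = 0.297074
  x_3 = 0.689043 - 0.297074×(0.689043 - 0.940000)/(0.297074 - (-0.293812))
       = 0.815214
Iteration 3:
  f(0.689043) = 0.297074
  f(0.815214) = 0.021138
  x_4 = 0.815214 - 0.021138×(0.815214 - 0.689043)/(0.021138 - 0.297074)
       = 0.824880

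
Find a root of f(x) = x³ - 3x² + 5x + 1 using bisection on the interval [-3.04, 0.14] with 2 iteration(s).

f(x) = x³ - 3x² + 5x + 1
Initial interval: [-3.04, 0.14]

Iteration 1:
  c_1 = (-3.040000 + 0.140000)/2 = -1.450000
  f(c_1) = f(-1.450000) = -15.606125
  f(a) × f(c) ≥ 0, new interval: [-1.450000, 0.140000]
Iteration 2:
  c_2 = (-1.450000 + 0.140000)/2 = -0.655000
  f(c_2) = f(-0.655000) = -3.843086
  f(a) × f(c) ≥ 0, new interval: [-0.655000, 0.140000]

After 2 iteration(s), the approximation is c_2 = -0.655000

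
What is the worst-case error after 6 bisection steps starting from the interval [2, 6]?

Bisection error bound: |error| ≤ (b-a)/2^n
|error| ≤ (6 - 2)/2^6 = 4/2^6
|error| ≤ 0.0625000000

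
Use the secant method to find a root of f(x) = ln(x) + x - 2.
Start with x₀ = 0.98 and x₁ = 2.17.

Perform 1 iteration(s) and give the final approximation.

f(x) = ln(x) + x - 2
x₀ = 0.98, x₁ = 2.17

Secant formula: x_{n+1} = x_n - f(x_n)(x_n - x_{n-1})/(f(x_n) - f(x_{n-1}))

Iteration 1:
  f(0.980000) = -1.040203
  f(2.170000) = 0.944727
  x_2 = 2.170000 - 0.944727×(2.170000 - 0.980000)/(0.944727 - (-1.040203))
       = 1.603620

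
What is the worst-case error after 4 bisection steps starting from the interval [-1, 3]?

Bisection error bound: |error| ≤ (b-a)/2^n
|error| ≤ (3 - (-1))/2^4 = 4/2^4
|error| ≤ 0.2500000000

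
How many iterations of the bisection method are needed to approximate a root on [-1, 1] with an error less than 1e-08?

We need (b-a)/2^n ≤ 1e-08
(1 - (-1))/2^n ≤ 1e-08
2/2^n ≤ 1e-08
2^n ≥ 200000000
n ≥ log₂(200000000) = 27.58
n ≥ 28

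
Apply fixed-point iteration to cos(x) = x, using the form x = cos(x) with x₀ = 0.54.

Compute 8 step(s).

Equation: cos(x) = x
Fixed-point form: x = cos(x)
x₀ = 0.54

x_1 = g(0.540000) = 0.857709
x_2 = g(0.857709) = 0.654172
x_3 = g(0.654172) = 0.793552
x_4 = g(0.793552) = 0.701318
x_5 = g(0.701318) = 0.763993
x_6 = g(0.763993) = 0.722080
x_7 = g(0.722080) = 0.750433
x_8 = g(0.750433) = 0.731394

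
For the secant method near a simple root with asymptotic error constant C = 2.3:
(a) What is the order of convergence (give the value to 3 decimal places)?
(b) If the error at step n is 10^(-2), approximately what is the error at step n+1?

(a) Secant method has superlinear convergence with order φ = (1+√5)/2 ≈ 1.618.
    This means |e_{n+1}| ≈ C|e_n|^1.618.

(b) With |e_n| = 10^(-2) and C = 2.3:
    |e_{n+1}| ≈ 2.3 × (10^(-2))^1.618 = 2.3 × 10^(-3.24)

(a) ≈ 1.618 (golden ratio); (b) |e_{n+1}| ≈ 1.336e-03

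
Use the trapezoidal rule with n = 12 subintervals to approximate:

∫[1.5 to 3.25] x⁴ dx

f(x) = x⁴
a = 1.5, b = 3.25, n = 12
h = (b - a)/n = 0.145833

Trapezoidal rule: (h/2)[f(x₀) + 2f(x₁) + 2f(x₂) + ... + f(xₙ)]

x_0 = 1.5000, f(x_0) = 5.062500, coefficient = 1
x_1 = 1.6458, f(x_1) = 7.337421, coefficient = 2
x_2 = 1.7917, f(x_2) = 10.304546, coefficient = 2
x_3 = 1.9375, f(x_3) = 14.091812, coefficient = 2
x_4 = 2.0833, f(x_4) = 18.838011, coefficient = 2
x_5 = 2.2292, f(x_5) = 24.692790, coefficient = 2
x_6 = 2.3750, f(x_6) = 31.816650, coefficient = 2
x_7 = 2.5208, f(x_7) = 40.380950, coefficient = 2
x_8 = 2.6667, f(x_8) = 50.567901, coefficient = 2
x_9 = 2.8125, f(x_9) = 62.570572, coefficient = 2
x_10 = 2.9583, f(x_10) = 76.592885, coefficient = 2
x_11 = 3.1042, f(x_11) = 92.849619, coefficient = 2
x_12 = 3.2500, f(x_12) = 111.566406, coefficient = 1

I ≈ (0.145833/2) × 976.715220 = 71.218818
Exact value: 70.999414
Error: 0.219404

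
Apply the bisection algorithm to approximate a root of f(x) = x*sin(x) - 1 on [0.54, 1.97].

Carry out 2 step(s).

f(x) = x*sin(x) - 1
Initial interval: [0.54, 1.97]

Iteration 1:
  c_1 = (0.540000 + 1.970000)/2 = 1.255000
  f(c_1) = f(1.255000) = 0.192939
  f(a) × f(c) < 0, new interval: [0.540000, 1.255000]
Iteration 2:
  c_2 = (0.540000 + 1.255000)/2 = 0.897500
  f(c_2) = f(0.897500) = -0.298361
  f(a) × f(c) ≥ 0, new interval: [0.897500, 1.255000]

After 2 iteration(s), the approximation is c_2 = 0.897500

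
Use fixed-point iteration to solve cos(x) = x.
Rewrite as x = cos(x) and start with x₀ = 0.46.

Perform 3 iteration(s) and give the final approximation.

Equation: cos(x) = x
Fixed-point form: x = cos(x)
x₀ = 0.46

x_1 = g(0.460000) = 0.896052
x_2 = g(0.896052) = 0.624697
x_3 = g(0.624697) = 0.811140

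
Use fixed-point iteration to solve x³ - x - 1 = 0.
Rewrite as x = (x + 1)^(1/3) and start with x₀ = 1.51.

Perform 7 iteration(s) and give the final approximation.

Equation: x³ - x - 1 = 0
Fixed-point form: x = (x + 1)^(1/3)
x₀ = 1.51

x_1 = g(1.510000) = 1.359016
x_2 = g(1.359016) = 1.331201
x_3 = g(1.331201) = 1.325948
x_4 = g(1.325948) = 1.324952
x_5 = g(1.324952) = 1.324762
x_6 = g(1.324762) = 1.324726
x_7 = g(1.324726) = 1.324720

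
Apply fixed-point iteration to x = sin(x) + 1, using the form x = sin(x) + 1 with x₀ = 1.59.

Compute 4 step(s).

Equation: x = sin(x) + 1
Fixed-point form: x = sin(x) + 1
x₀ = 1.59

x_1 = g(1.590000) = 1.999816
x_2 = g(1.999816) = 1.909374
x_3 = g(1.909374) = 1.943228
x_4 = g(1.943228) = 1.931445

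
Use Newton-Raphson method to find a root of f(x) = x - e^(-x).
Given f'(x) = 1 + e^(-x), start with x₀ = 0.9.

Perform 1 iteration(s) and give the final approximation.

f(x) = x - e^(-x)
f'(x) = 1 + e^(-x)
x₀ = 0.9

Newton-Raphson formula: x_{n+1} = x_n - f(x_n)/f'(x_n)

Iteration 1:
  f(0.900000) = 0.493430
  f'(0.900000) = 1.406570
  x_1 = 0.900000 - 0.493430/1.406570 = 0.549196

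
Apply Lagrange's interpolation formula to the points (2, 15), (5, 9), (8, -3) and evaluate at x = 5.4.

Lagrange interpolation formula:
P(x) = Σ yᵢ × Lᵢ(x)
where Lᵢ(x) = Π_{j≠i} (x - xⱼ)/(xᵢ - xⱼ)

L_0(5.4) = (5.4 - 5)/(2 - 5) × (5.4 - 8)/(2 - 8) = -0.057778
L_1(5.4) = (5.4 - 2)/(5 - 2) × (5.4 - 8)/(5 - 8) = 0.982222
L_2(5.4) = (5.4 - 2)/(8 - 2) × (5.4 - 5)/(8 - 5) = 0.075556

P(5.4) = 15×L_0(5.4) + 9×L_1(5.4) + (-3)×L_2(5.4)
P(5.4) = 7.746667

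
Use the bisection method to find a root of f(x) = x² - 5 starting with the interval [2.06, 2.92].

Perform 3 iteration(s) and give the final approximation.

f(x) = x² - 5
Initial interval: [2.06, 2.92]

Iteration 1:
  c_1 = (2.060000 + 2.920000)/2 = 2.490000
  f(c_1) = f(2.490000) = 1.200100
  f(a) × f(c) < 0, new interval: [2.060000, 2.490000]
Iteration 2:
  c_2 = (2.060000 + 2.490000)/2 = 2.275000
  f(c_2) = f(2.275000) = 0.175625
  f(a) × f(c) < 0, new interval: [2.060000, 2.275000]
Iteration 3:
  c_3 = (2.060000 + 2.275000)/2 = 2.167500
  f(c_3) = f(2.167500) = -0.301944
  f(a) × f(c) ≥ 0, new interval: [2.167500, 2.275000]

After 3 iteration(s), the approximation is c_3 = 2.167500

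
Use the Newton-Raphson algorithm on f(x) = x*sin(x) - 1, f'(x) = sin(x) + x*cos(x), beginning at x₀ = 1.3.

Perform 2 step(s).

f(x) = x*sin(x) - 1
f'(x) = sin(x) + x*cos(x)
x₀ = 1.3

Newton-Raphson formula: x_{n+1} = x_n - f(x_n)/f'(x_n)

Iteration 1:
  f(1.300000) = 0.252626
  f'(1.300000) = 1.311307
  x_1 = 1.300000 - 0.252626/1.311307 = 1.107348
Iteration 2:
  f(1.107348) = -0.009459
  f'(1.107348) = 1.389540
  x_2 = 1.107348 - (-0.009459)/1.389540 = 1.114155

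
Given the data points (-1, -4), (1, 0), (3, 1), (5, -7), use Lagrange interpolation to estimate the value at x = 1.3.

Lagrange interpolation formula:
P(x) = Σ yᵢ × Lᵢ(x)
where Lᵢ(x) = Π_{j≠i} (x - xⱼ)/(xᵢ - xⱼ)

L_0(1.3) = (1.3 - 1)/(-1 - 1) × (1.3 - 3)/(-1 - 3) × (1.3 - 5)/(-1 - 5) = -0.039313
L_1(1.3) = (1.3 - (-1))/(1 - (-1)) × (1.3 - 3)/(1 - 3) × (1.3 - 5)/(1 - 5) = 0.904187
L_2(1.3) = (1.3 - (-1))/(3 - (-1)) × (1.3 - 1)/(3 - 1) × (1.3 - 5)/(3 - 5) = 0.159563
L_3(1.3) = (1.3 - (-1))/(5 - (-1)) × (1.3 - 1)/(5 - 1) × (1.3 - 3)/(5 - 3) = -0.024438

P(1.3) = (-4)×L_0(1.3) + 0×L_1(1.3) + 1×L_2(1.3) + (-7)×L_3(1.3)
P(1.3) = 0.487875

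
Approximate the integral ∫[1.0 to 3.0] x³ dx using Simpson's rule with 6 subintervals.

f(x) = x³
a = 1.0, b = 3.0, n = 6
h = (b - a)/n = 0.333333

Simpson's rule: (h/3)[f(x₀) + 4f(x₁) + 2f(x₂) + ... + f(xₙ)]

x_0 = 1.0000, f(x_0) = 1.000000, coefficient = 1
x_1 = 1.3333, f(x_1) = 2.370370, coefficient = 4
x_2 = 1.6667, f(x_2) = 4.629630, coefficient = 2
x_3 = 2.0000, f(x_3) = 8.000000, coefficient = 4
x_4 = 2.3333, f(x_4) = 12.703704, coefficient = 2
x_5 = 2.6667, f(x_5) = 18.962963, coefficient = 4
x_6 = 3.0000, f(x_6) = 27.000000, coefficient = 1

I ≈ (0.333333/3) × 180.000000 = 20.000000
Exact value: 20.000000
Error: 0.000000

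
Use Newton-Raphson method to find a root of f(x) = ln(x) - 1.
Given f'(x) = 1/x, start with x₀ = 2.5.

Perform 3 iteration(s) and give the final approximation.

f(x) = ln(x) - 1
f'(x) = 1/x
x₀ = 2.5

Newton-Raphson formula: x_{n+1} = x_n - f(x_n)/f'(x_n)

Iteration 1:
  f(2.500000) = -0.083709
  f'(2.500000) = 0.400000
  x_1 = 2.500000 - (-0.083709)/0.400000 = 2.709273
Iteration 2:
  f(2.709273) = -0.003320
  f'(2.709273) = 0.369103
  x_2 = 2.709273 - (-0.003320)/0.369103 = 2.718267
Iteration 3:
  f(2.718267) = -0.000005
  f'(2.718267) = 0.367881
  x_3 = 2.718267 - (-0.000005)/0.367881 = 2.718282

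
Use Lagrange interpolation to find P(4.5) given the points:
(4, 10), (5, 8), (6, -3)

Lagrange interpolation formula:
P(x) = Σ yᵢ × Lᵢ(x)
where Lᵢ(x) = Π_{j≠i} (x - xⱼ)/(xᵢ - xⱼ)

L_0(4.5) = (4.5 - 5)/(4 - 5) × (4.5 - 6)/(4 - 6) = 0.375000
L_1(4.5) = (4.5 - 4)/(5 - 4) × (4.5 - 6)/(5 - 6) = 0.750000
L_2(4.5) = (4.5 - 4)/(6 - 4) × (4.5 - 5)/(6 - 5) = -0.125000

P(4.5) = 10×L_0(4.5) + 8×L_1(4.5) + (-3)×L_2(4.5)
P(4.5) = 10.125000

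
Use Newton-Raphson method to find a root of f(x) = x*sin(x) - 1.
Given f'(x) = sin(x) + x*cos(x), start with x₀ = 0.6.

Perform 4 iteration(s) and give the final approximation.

f(x) = x*sin(x) - 1
f'(x) = sin(x) + x*cos(x)
x₀ = 0.6

Newton-Raphson formula: x_{n+1} = x_n - f(x_n)/f'(x_n)

Iteration 1:
  f(0.600000) = -0.661215
  f'(0.600000) = 1.059844
  x_1 = 0.600000 - (-0.661215)/1.059844 = 1.223879
Iteration 2:
  f(1.223879) = 0.150967
  f'(1.223879) = 1.356545
  x_2 = 1.223879 - 0.150967/1.356545 = 1.112591
Iteration 3:
  f(1.112591) = -0.002175
  f'(1.112591) = 1.388990
  x_3 = 1.112591 - (-0.002175)/1.388990 = 1.114157
Iteration 4:
  f(1.114157) = 0.000000
  f'(1.114157) = 1.388809
  x_4 = 1.114157 - 0.000000/1.388809 = 1.114157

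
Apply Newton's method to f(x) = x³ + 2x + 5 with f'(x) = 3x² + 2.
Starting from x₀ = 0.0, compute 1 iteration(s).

f(x) = x³ + 2x + 5
f'(x) = 3x² + 2
x₀ = 0.0

Newton-Raphson formula: x_{n+1} = x_n - f(x_n)/f'(x_n)

Iteration 1:
  f(0.000000) = 5.000000
  f'(0.000000) = 2.000000
  x_1 = 0.000000 - 5.000000/2.000000 = -2.500000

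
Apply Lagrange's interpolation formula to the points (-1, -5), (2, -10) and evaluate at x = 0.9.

Lagrange interpolation formula:
P(x) = Σ yᵢ × Lᵢ(x)
where Lᵢ(x) = Π_{j≠i} (x - xⱼ)/(xᵢ - xⱼ)

L_0(0.9) = (0.9 - 2)/(-1 - 2) = 0.366667
L_1(0.9) = (0.9 - (-1))/(2 - (-1)) = 0.633333

P(0.9) = (-5)×L_0(0.9) + (-10)×L_1(0.9)
P(0.9) = -8.166667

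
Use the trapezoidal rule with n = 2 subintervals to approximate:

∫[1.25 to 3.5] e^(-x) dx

f(x) = e^(-x)
a = 1.25, b = 3.5, n = 2
h = (b - a)/n = 1.125000

Trapezoidal rule: (h/2)[f(x₀) + 2f(x₁) + 2f(x₂) + ... + f(xₙ)]

x_0 = 1.2500, f(x_0) = 0.286505, coefficient = 1
x_1 = 2.3750, f(x_1) = 0.093014, coefficient = 2
x_2 = 3.5000, f(x_2) = 0.030197, coefficient = 1

I ≈ (1.125000/2) × 0.502731 = 0.282786
Exact value: 0.256307
Error: 0.026479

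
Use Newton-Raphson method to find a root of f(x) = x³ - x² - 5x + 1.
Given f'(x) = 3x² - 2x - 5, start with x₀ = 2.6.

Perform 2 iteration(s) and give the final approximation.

f(x) = x³ - x² - 5x + 1
f'(x) = 3x² - 2x - 5
x₀ = 2.6

Newton-Raphson formula: x_{n+1} = x_n - f(x_n)/f'(x_n)

Iteration 1:
  f(2.600000) = -1.184000
  f'(2.600000) = 10.080000
  x_1 = 2.600000 - (-1.184000)/10.080000 = 2.717460
Iteration 2:
  f(2.717460) = 0.095440
  f'(2.717460) = 11.718851
  x_2 = 2.717460 - 0.095440/11.718851 = 2.709316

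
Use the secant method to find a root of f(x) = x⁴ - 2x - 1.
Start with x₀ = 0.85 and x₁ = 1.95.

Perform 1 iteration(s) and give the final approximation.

f(x) = x⁴ - 2x - 1
x₀ = 0.85, x₁ = 1.95

Secant formula: x_{n+1} = x_n - f(x_n)(x_n - x_{n-1})/(f(x_n) - f(x_{n-1}))

Iteration 1:
  f(0.850000) = -2.177994
  f(1.950000) = 9.559006
  x_2 = 1.950000 - 9.559006×(1.950000 - 0.850000)/(9.559006 - (-2.177994))
       = 1.054123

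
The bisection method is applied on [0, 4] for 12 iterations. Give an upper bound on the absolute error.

Bisection error bound: |error| ≤ (b-a)/2^n
|error| ≤ (4 - 0)/2^12 = 4/2^12
|error| ≤ 0.0009765625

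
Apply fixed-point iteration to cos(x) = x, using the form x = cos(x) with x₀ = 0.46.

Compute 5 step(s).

Equation: cos(x) = x
Fixed-point form: x = cos(x)
x₀ = 0.46

x_1 = g(0.460000) = 0.896052
x_2 = g(0.896052) = 0.624697
x_3 = g(0.624697) = 0.811140
x_4 = g(0.811140) = 0.688672
x_5 = g(0.688672) = 0.772091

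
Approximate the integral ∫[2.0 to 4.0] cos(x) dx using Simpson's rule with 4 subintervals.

f(x) = cos(x)
a = 2.0, b = 4.0, n = 4
h = (b - a)/n = 0.500000

Simpson's rule: (h/3)[f(x₀) + 4f(x₁) + 2f(x₂) + ... + f(xₙ)]

x_0 = 2.0000, f(x_0) = -0.416147, coefficient = 1
x_1 = 2.5000, f(x_1) = -0.801144, coefficient = 4
x_2 = 3.0000, f(x_2) = -0.989992, coefficient = 2
x_3 = 3.5000, f(x_3) = -0.936457, coefficient = 4
x_4 = 4.0000, f(x_4) = -0.653644, coefficient = 1

I ≈ (0.500000/3) × -10.000177 = -1.666696
Exact value: -1.666100
Error: 0.000596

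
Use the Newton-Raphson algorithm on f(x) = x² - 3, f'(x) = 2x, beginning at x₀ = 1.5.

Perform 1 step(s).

f(x) = x² - 3
f'(x) = 2x
x₀ = 1.5

Newton-Raphson formula: x_{n+1} = x_n - f(x_n)/f'(x_n)

Iteration 1:
  f(1.500000) = -0.750000
  f'(1.500000) = 3.000000
  x_1 = 1.500000 - (-0.750000)/3.000000 = 1.750000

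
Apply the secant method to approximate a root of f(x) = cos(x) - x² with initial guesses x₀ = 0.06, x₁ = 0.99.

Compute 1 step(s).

f(x) = cos(x) - x²
x₀ = 0.06, x₁ = 0.99

Secant formula: x_{n+1} = x_n - f(x_n)(x_n - x_{n-1})/(f(x_n) - f(x_{n-1}))

Iteration 1:
  f(0.060000) = 0.994601
  f(0.990000) = -0.431410
  x_2 = 0.990000 - (-0.431410)×(0.990000 - 0.060000)/(-0.431410 - 0.994601)
       = 0.708648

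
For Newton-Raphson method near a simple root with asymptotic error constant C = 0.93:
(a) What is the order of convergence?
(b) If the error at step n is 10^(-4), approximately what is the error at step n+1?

(a) Newton-Raphson has quadratic (order 2) convergence near simple roots.
    This means |e_{n+1}| ≈ C|e_n|².

(b) With |e_n| = 10^(-4) and C = 0.93:
    |e_{n+1}| ≈ 0.93 × (10^(-4))² = 0.93 × 10^(-8)

(a) 2 (quadratic); (b) |e_{n+1}| ≈ 9.300e-09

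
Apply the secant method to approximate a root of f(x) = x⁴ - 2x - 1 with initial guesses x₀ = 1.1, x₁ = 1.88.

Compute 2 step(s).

f(x) = x⁴ - 2x - 1
x₀ = 1.1, x₁ = 1.88

Secant formula: x_{n+1} = x_n - f(x_n)(x_n - x_{n-1})/(f(x_n) - f(x_{n-1}))

Iteration 1:
  f(1.100000) = -1.735900
  f(1.880000) = 7.731983
  x_2 = 1.880000 - 7.731983×(1.880000 - 1.100000)/(7.731983 - (-1.735900))
       = 1.243010
Iteration 2:
  f(1.880000) = 7.731983
  f(1.243010) = -1.098767
  x_3 = 1.243010 - (-1.098767)×(1.243010 - 1.880000)/(-1.098767 - 7.731983)
       = 1.322268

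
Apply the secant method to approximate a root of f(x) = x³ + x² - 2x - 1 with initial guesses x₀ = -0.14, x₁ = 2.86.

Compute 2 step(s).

f(x) = x³ + x² - 2x - 1
x₀ = -0.14, x₁ = 2.86

Secant formula: x_{n+1} = x_n - f(x_n)(x_n - x_{n-1})/(f(x_n) - f(x_{n-1}))

Iteration 1:
  f(-0.140000) = -0.703144
  f(2.860000) = 24.853256
  x_2 = 2.860000 - 24.853256×(2.860000 - (-0.140000))/(24.853256 - (-0.703144))
       = -0.057460
Iteration 2:
  f(2.860000) = 24.853256
  f(-0.057460) = -0.881969
  x_3 = -0.057460 - (-0.881969)×(-0.057460 - 2.860000)/(-0.881969 - 24.853256)
       = 0.042524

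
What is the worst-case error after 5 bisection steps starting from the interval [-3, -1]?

Bisection error bound: |error| ≤ (b-a)/2^n
|error| ≤ (-1 - (-3))/2^5 = 2/2^5
|error| ≤ 0.0625000000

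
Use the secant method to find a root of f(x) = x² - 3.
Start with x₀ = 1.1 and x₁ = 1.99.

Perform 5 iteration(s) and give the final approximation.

f(x) = x² - 3
x₀ = 1.1, x₁ = 1.99

Secant formula: x_{n+1} = x_n - f(x_n)(x_n - x_{n-1})/(f(x_n) - f(x_{n-1}))

Iteration 1:
  f(1.100000) = -1.790000
  f(1.990000) = 0.960100
  x_2 = 1.990000 - 0.960100×(1.990000 - 1.100000)/(0.960100 - (-1.790000))
       = 1.679288
Iteration 2:
  f(1.990000) = 0.960100
  f(1.679288) = -0.179992
  x_3 = 1.679288 - (-0.179992)×(1.679288 - 1.990000)/(-0.179992 - 0.960100)
       = 1.728342
Iteration 3:
  f(1.679288) = -0.179992
  f(1.728342) = -0.012835
  x_4 = 1.728342 - (-0.012835)×(1.728342 - 1.679288)/(-0.012835 - (-0.179992))
       = 1.732108
Iteration 4:
  f(1.728342) = -0.012835
  f(1.732108) = 0.000199
  x_5 = 1.732108 - 0.000199×(1.732108 - 1.728342)/(0.000199 - (-0.012835))
       = 1.732051
Iteration 5:
  f(1.732108) = 0.000199
  f(1.732051) = 0.000000
  x_6 = 1.732051 - 0.000000×(1.732051 - 1.732108)/(0.000000 - 0.000199)
       = 1.732051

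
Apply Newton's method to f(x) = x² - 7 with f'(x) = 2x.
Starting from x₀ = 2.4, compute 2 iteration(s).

f(x) = x² - 7
f'(x) = 2x
x₀ = 2.4

Newton-Raphson formula: x_{n+1} = x_n - f(x_n)/f'(x_n)

Iteration 1:
  f(2.400000) = -1.240000
  f'(2.400000) = 4.800000
  x_1 = 2.400000 - (-1.240000)/4.800000 = 2.658333
Iteration 2:
  f(2.658333) = 0.066736
  f'(2.658333) = 5.316667
  x_2 = 2.658333 - 0.066736/5.316667 = 2.645781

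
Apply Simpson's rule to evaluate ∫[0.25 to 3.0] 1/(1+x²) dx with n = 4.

f(x) = 1/(1+x²)
a = 0.25, b = 3.0, n = 4
h = (b - a)/n = 0.687500

Simpson's rule: (h/3)[f(x₀) + 4f(x₁) + 2f(x₂) + ... + f(xₙ)]

x_0 = 0.2500, f(x_0) = 0.941176, coefficient = 1
x_1 = 0.9375, f(x_1) = 0.532225, coefficient = 4
x_2 = 1.6250, f(x_2) = 0.274678, coefficient = 2
x_3 = 2.3125, f(x_3) = 0.157538, coefficient = 4
x_4 = 3.0000, f(x_4) = 0.100000, coefficient = 1

I ≈ (0.687500/3) × 4.349585 = 0.996780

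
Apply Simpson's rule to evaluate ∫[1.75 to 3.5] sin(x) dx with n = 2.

f(x) = sin(x)
a = 1.75, b = 3.5, n = 2
h = (b - a)/n = 0.875000

Simpson's rule: (h/3)[f(x₀) + 4f(x₁) + 2f(x₂) + ... + f(xₙ)]

x_0 = 1.7500, f(x_0) = 0.983986, coefficient = 1
x_1 = 2.6250, f(x_1) = 0.493920, coefficient = 4
x_2 = 3.5000, f(x_2) = -0.350783, coefficient = 1

I ≈ (0.875000/3) × 2.608884 = 0.760924
Exact value: 0.758211
Error: 0.002714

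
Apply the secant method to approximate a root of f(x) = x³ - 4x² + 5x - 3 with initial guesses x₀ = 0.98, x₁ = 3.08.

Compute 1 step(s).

f(x) = x³ - 4x² + 5x - 3
x₀ = 0.98, x₁ = 3.08

Secant formula: x_{n+1} = x_n - f(x_n)(x_n - x_{n-1})/(f(x_n) - f(x_{n-1}))

Iteration 1:
  f(0.980000) = -1.000408
  f(3.080000) = 3.672512
  x_2 = 3.080000 - 3.672512×(3.080000 - 0.980000)/(3.672512 - (-1.000408))
       = 1.429581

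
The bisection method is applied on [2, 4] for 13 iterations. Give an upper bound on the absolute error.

Bisection error bound: |error| ≤ (b-a)/2^n
|error| ≤ (4 - 2)/2^13 = 2/2^13
|error| ≤ 0.0002441406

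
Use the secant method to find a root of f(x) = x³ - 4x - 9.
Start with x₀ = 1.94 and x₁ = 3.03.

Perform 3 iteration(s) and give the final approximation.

f(x) = x³ - 4x - 9
x₀ = 1.94, x₁ = 3.03

Secant formula: x_{n+1} = x_n - f(x_n)(x_n - x_{n-1})/(f(x_n) - f(x_{n-1}))

Iteration 1:
  f(1.940000) = -9.458616
  f(3.030000) = 6.698127
  x_2 = 3.030000 - 6.698127×(3.030000 - 1.940000)/(6.698127 - (-9.458616))
       = 2.578117
Iteration 2:
  f(3.030000) = 6.698127
  f(2.578117) = -2.176531
  x_3 = 2.578117 - (-2.176531)×(2.578117 - 3.030000)/(-2.176531 - 6.698127)
       = 2.688942
Iteration 3:
  f(2.578117) = -2.176531
  f(2.688942) = -0.313611
  x_4 = 2.688942 - (-0.313611)×(2.688942 - 2.578117)/(-0.313611 - (-2.176531))
       = 2.707599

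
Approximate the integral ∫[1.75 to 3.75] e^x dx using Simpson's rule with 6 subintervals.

f(x) = e^x
a = 1.75, b = 3.75, n = 6
h = (b - a)/n = 0.333333

Simpson's rule: (h/3)[f(x₀) + 4f(x₁) + 2f(x₂) + ... + f(xₙ)]

x_0 = 1.7500, f(x_0) = 5.754603, coefficient = 1
x_1 = 2.0833, f(x_1) = 8.031195, coefficient = 4
x_2 = 2.4167, f(x_2) = 11.208436, coefficient = 2
x_3 = 2.7500, f(x_3) = 15.642632, coefficient = 4
x_4 = 3.0833, f(x_4) = 21.831051, coefficient = 2
x_5 = 3.4167, f(x_5) = 30.467687, coefficient = 4
x_6 = 3.7500, f(x_6) = 42.521082, coefficient = 1

I ≈ (0.333333/3) × 330.920713 = 36.768968
Exact value: 36.766479
Error: 0.002489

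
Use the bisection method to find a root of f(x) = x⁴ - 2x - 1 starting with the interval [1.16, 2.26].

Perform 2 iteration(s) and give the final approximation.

f(x) = x⁴ - 2x - 1
Initial interval: [1.16, 2.26]

Iteration 1:
  c_1 = (1.160000 + 2.260000)/2 = 1.710000
  f(c_1) = f(1.710000) = 4.130361
  f(a) × f(c) < 0, new interval: [1.160000, 1.710000]
Iteration 2:
  c_2 = (1.160000 + 1.710000)/2 = 1.435000
  f(c_2) = f(1.435000) = 0.370408
  f(a) × f(c) < 0, new interval: [1.160000, 1.435000]

After 2 iteration(s), the approximation is c_2 = 1.435000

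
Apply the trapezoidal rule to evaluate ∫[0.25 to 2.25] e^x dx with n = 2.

f(x) = e^x
a = 0.25, b = 2.25, n = 2
h = (b - a)/n = 1.000000

Trapezoidal rule: (h/2)[f(x₀) + 2f(x₁) + 2f(x₂) + ... + f(xₙ)]

x_0 = 0.2500, f(x_0) = 1.284025, coefficient = 1
x_1 = 1.2500, f(x_1) = 3.490343, coefficient = 2
x_2 = 2.2500, f(x_2) = 9.487736, coefficient = 1

I ≈ (1.000000/2) × 17.752447 = 8.876224
Exact value: 8.203710
Error: 0.672513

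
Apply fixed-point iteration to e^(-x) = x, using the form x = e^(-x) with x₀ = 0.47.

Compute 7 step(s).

Equation: e^(-x) = x
Fixed-point form: x = e^(-x)
x₀ = 0.47

x_1 = g(0.470000) = 0.625002
x_2 = g(0.625002) = 0.535260
x_3 = g(0.535260) = 0.585517
x_4 = g(0.585517) = 0.556818
x_5 = g(0.556818) = 0.573030
x_6 = g(0.573030) = 0.563815
x_7 = g(0.563815) = 0.569034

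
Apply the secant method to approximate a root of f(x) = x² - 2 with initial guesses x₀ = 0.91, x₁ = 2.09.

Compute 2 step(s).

f(x) = x² - 2
x₀ = 0.91, x₁ = 2.09

Secant formula: x_{n+1} = x_n - f(x_n)(x_n - x_{n-1})/(f(x_n) - f(x_{n-1}))

Iteration 1:
  f(0.910000) = -1.171900
  f(2.090000) = 2.368100
  x_2 = 2.090000 - 2.368100×(2.090000 - 0.910000)/(2.368100 - (-1.171900))
       = 1.300633
Iteration 2:
  f(2.090000) = 2.368100
  f(1.300633) = -0.308353
  x_3 = 1.300633 - (-0.308353)×(1.300633 - 2.090000)/(-0.308353 - 2.368100)
       = 1.391576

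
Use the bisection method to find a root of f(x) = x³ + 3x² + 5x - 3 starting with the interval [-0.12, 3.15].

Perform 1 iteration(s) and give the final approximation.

f(x) = x³ + 3x² + 5x - 3
Initial interval: [-0.12, 3.15]

Iteration 1:
  c_1 = (-0.120000 + 3.150000)/2 = 1.515000
  f(c_1) = f(1.515000) = 14.937941
  f(a) × f(c) < 0, new interval: [-0.120000, 1.515000]

After 1 iteration(s), the approximation is c_1 = 1.515000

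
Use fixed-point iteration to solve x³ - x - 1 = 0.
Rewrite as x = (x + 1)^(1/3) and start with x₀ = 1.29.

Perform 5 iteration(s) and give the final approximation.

Equation: x³ - x - 1 = 0
Fixed-point form: x = (x + 1)^(1/3)
x₀ = 1.29

x_1 = g(1.290000) = 1.318090
x_2 = g(1.318090) = 1.323458
x_3 = g(1.323458) = 1.324479
x_4 = g(1.324479) = 1.324672
x_5 = g(1.324672) = 1.324709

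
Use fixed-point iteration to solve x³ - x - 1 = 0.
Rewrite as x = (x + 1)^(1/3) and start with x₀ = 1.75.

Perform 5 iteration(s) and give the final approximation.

Equation: x³ - x - 1 = 0
Fixed-point form: x = (x + 1)^(1/3)
x₀ = 1.75

x_1 = g(1.750000) = 1.401020
x_2 = g(1.401020) = 1.339055
x_3 = g(1.339055) = 1.327436
x_4 = g(1.327436) = 1.325234
x_5 = g(1.325234) = 1.324816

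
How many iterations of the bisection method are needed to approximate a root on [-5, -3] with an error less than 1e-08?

We need (b-a)/2^n ≤ 1e-08
(-3 - (-5))/2^n ≤ 1e-08
2/2^n ≤ 1e-08
2^n ≥ 200000000
n ≥ log₂(200000000) = 27.58
n ≥ 28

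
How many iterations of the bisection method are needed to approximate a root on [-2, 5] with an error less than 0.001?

We need (b-a)/2^n ≤ 0.001
(5 - (-2))/2^n ≤ 0.001
7/2^n ≤ 0.001
2^n ≥ 7000
n ≥ log₂(7000) = 12.77
n ≥ 13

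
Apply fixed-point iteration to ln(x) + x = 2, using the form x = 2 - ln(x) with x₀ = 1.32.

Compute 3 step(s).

Equation: ln(x) + x = 2
Fixed-point form: x = 2 - ln(x)
x₀ = 1.32

x_1 = g(1.320000) = 1.722368
x_2 = g(1.722368) = 1.456300
x_3 = g(1.456300) = 1.624101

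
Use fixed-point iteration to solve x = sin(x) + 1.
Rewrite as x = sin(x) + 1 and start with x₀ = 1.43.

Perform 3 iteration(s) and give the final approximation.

Equation: x = sin(x) + 1
Fixed-point form: x = sin(x) + 1
x₀ = 1.43

x_1 = g(1.430000) = 1.990105
x_2 = g(1.990105) = 1.913371
x_3 = g(1.913371) = 1.941893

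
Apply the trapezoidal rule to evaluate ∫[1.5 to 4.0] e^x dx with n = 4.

f(x) = e^x
a = 1.5, b = 4.0, n = 4
h = (b - a)/n = 0.625000

Trapezoidal rule: (h/2)[f(x₀) + 2f(x₁) + 2f(x₂) + ... + f(xₙ)]

x_0 = 1.5000, f(x_0) = 4.481689, coefficient = 1
x_1 = 2.1250, f(x_1) = 8.372897, coefficient = 2
x_2 = 2.7500, f(x_2) = 15.642632, coefficient = 2
x_3 = 3.3750, f(x_3) = 29.224284, coefficient = 2
x_4 = 4.0000, f(x_4) = 54.598150, coefficient = 1

I ≈ (0.625000/2) × 165.559465 = 51.737333
Exact value: 50.116461
Error: 1.620872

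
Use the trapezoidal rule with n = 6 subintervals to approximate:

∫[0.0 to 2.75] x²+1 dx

f(x) = x²+1
a = 0.0, b = 2.75, n = 6
h = (b - a)/n = 0.458333

Trapezoidal rule: (h/2)[f(x₀) + 2f(x₁) + 2f(x₂) + ... + f(xₙ)]

x_0 = 0.0000, f(x_0) = 1.000000, coefficient = 1
x_1 = 0.4583, f(x_1) = 1.210069, coefficient = 2
x_2 = 0.9167, f(x_2) = 1.840278, coefficient = 2
x_3 = 1.3750, f(x_3) = 2.890625, coefficient = 2
x_4 = 1.8333, f(x_4) = 4.361111, coefficient = 2
x_5 = 2.2917, f(x_5) = 6.251736, coefficient = 2
x_6 = 2.7500, f(x_6) = 8.562500, coefficient = 1

I ≈ (0.458333/2) × 42.670139 = 9.778573
Exact value: 9.682292
Error: 0.096282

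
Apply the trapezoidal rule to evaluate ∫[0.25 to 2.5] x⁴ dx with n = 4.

f(x) = x⁴
a = 0.25, b = 2.5, n = 4
h = (b - a)/n = 0.562500

Trapezoidal rule: (h/2)[f(x₀) + 2f(x₁) + 2f(x₂) + ... + f(xₙ)]

x_0 = 0.2500, f(x_0) = 0.003906, coefficient = 1
x_1 = 0.8125, f(x_1) = 0.435806, coefficient = 2
x_2 = 1.3750, f(x_2) = 3.574463, coefficient = 2
x_3 = 1.9375, f(x_3) = 14.091812, coefficient = 2
x_4 = 2.5000, f(x_4) = 39.062500, coefficient = 1

I ≈ (0.562500/2) × 75.270569 = 21.169847
Exact value: 19.531055
Error: 1.638793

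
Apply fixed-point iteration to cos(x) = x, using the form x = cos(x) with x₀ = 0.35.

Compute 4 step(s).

Equation: cos(x) = x
Fixed-point form: x = cos(x)
x₀ = 0.35

x_1 = g(0.350000) = 0.939373
x_2 = g(0.939373) = 0.590294
x_3 = g(0.590294) = 0.830777
x_4 = g(0.830777) = 0.674302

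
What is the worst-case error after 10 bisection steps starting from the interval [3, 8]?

Bisection error bound: |error| ≤ (b-a)/2^n
|error| ≤ (8 - 3)/2^10 = 5/2^10
|error| ≤ 0.0048828125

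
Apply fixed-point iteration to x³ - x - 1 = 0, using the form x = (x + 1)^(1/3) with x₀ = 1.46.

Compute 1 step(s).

Equation: x³ - x - 1 = 0
Fixed-point form: x = (x + 1)^(1/3)
x₀ = 1.46

x_1 = g(1.460000) = 1.349931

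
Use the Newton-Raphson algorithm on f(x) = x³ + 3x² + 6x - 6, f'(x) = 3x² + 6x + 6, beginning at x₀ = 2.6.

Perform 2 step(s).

f(x) = x³ + 3x² + 6x - 6
f'(x) = 3x² + 6x + 6
x₀ = 2.6

Newton-Raphson formula: x_{n+1} = x_n - f(x_n)/f'(x_n)

Iteration 1:
  f(2.600000) = 47.456000
  f'(2.600000) = 41.880000
  x_1 = 2.600000 - 47.456000/41.880000 = 1.466858
Iteration 2:
  f(1.466858) = 12.412356
  f'(1.466858) = 21.256161
  x_2 = 1.466858 - 12.412356/21.256161 = 0.882916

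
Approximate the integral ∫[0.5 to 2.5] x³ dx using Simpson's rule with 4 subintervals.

f(x) = x³
a = 0.5, b = 2.5, n = 4
h = (b - a)/n = 0.500000

Simpson's rule: (h/3)[f(x₀) + 4f(x₁) + 2f(x₂) + ... + f(xₙ)]

x_0 = 0.5000, f(x_0) = 0.125000, coefficient = 1
x_1 = 1.0000, f(x_1) = 1.000000, coefficient = 4
x_2 = 1.5000, f(x_2) = 3.375000, coefficient = 2
x_3 = 2.0000, f(x_3) = 8.000000, coefficient = 4
x_4 = 2.5000, f(x_4) = 15.625000, coefficient = 1

I ≈ (0.500000/3) × 58.500000 = 9.750000
Exact value: 9.750000
Error: 0.000000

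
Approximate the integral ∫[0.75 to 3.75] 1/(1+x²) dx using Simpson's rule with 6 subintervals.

f(x) = 1/(1+x²)
a = 0.75, b = 3.75, n = 6
h = (b - a)/n = 0.500000

Simpson's rule: (h/3)[f(x₀) + 4f(x₁) + 2f(x₂) + ... + f(xₙ)]

x_0 = 0.7500, f(x_0) = 0.640000, coefficient = 1
x_1 = 1.2500, f(x_1) = 0.390244, coefficient = 4
x_2 = 1.7500, f(x_2) = 0.246154, coefficient = 2
x_3 = 2.2500, f(x_3) = 0.164948, coefficient = 4
x_4 = 2.7500, f(x_4) = 0.116788, coefficient = 2
x_5 = 3.2500, f(x_5) = 0.086486, coefficient = 4
x_6 = 3.7500, f(x_6) = 0.066390, coefficient = 1

I ≈ (0.500000/3) × 3.998990 = 0.666498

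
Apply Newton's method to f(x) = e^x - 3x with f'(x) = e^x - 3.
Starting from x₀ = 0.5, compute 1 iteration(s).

f(x) = e^x - 3x
f'(x) = e^x - 3
x₀ = 0.5

Newton-Raphson formula: x_{n+1} = x_n - f(x_n)/f'(x_n)

Iteration 1:
  f(0.500000) = 0.148721
  f'(0.500000) = -1.351279
  x_1 = 0.500000 - 0.148721/(-1.351279) = 0.610060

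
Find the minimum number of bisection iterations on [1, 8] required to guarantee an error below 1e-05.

We need (b-a)/2^n ≤ 1e-05
(8 - 1)/2^n ≤ 1e-05
7/2^n ≤ 1e-05
2^n ≥ 700000
n ≥ log₂(700000) = 19.42
n ≥ 20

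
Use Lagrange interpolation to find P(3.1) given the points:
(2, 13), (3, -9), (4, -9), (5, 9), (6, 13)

Lagrange interpolation formula:
P(x) = Σ yᵢ × Lᵢ(x)
where Lᵢ(x) = Π_{j≠i} (x - xⱼ)/(xᵢ - xⱼ)

L_0(3.1) = (3.1 - 3)/(2 - 3) × (3.1 - 4)/(2 - 4) × (3.1 - 5)/(2 - 5) × (3.1 - 6)/(2 - 6) = -0.020663
L_1(3.1) = (3.1 - 2)/(3 - 2) × (3.1 - 4)/(3 - 4) × (3.1 - 5)/(3 - 5) × (3.1 - 6)/(3 - 6) = 0.909150
L_2(3.1) = (3.1 - 2)/(4 - 2) × (3.1 - 3)/(4 - 3) × (3.1 - 5)/(4 - 5) × (3.1 - 6)/(4 - 6) = 0.151525
L_3(3.1) = (3.1 - 2)/(5 - 2) × (3.1 - 3)/(5 - 3) × (3.1 - 4)/(5 - 4) × (3.1 - 6)/(5 - 6) = -0.047850
L_4(3.1) = (3.1 - 2)/(6 - 2) × (3.1 - 3)/(6 - 3) × (3.1 - 4)/(6 - 4) × (3.1 - 5)/(6 - 5) = 0.007838

P(3.1) = 13×L_0(3.1) + (-9)×L_1(3.1) + (-9)×L_2(3.1) + 9×L_3(3.1) + 13×L_4(3.1)
P(3.1) = -10.143450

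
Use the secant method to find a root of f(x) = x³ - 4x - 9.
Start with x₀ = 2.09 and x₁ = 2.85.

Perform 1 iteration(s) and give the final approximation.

f(x) = x³ - 4x - 9
x₀ = 2.09, x₁ = 2.85

Secant formula: x_{n+1} = x_n - f(x_n)(x_n - x_{n-1})/(f(x_n) - f(x_{n-1}))

Iteration 1:
  f(2.090000) = -8.230671
  f(2.850000) = 2.749125
  x_2 = 2.850000 - 2.749125×(2.850000 - 2.090000)/(2.749125 - (-8.230671))
       = 2.659711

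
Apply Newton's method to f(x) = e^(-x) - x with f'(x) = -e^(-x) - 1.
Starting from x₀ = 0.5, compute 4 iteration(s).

f(x) = e^(-x) - x
f'(x) = -e^(-x) - 1
x₀ = 0.5

Newton-Raphson formula: x_{n+1} = x_n - f(x_n)/f'(x_n)

Iteration 1:
  f(0.500000) = 0.106531
  f'(0.500000) = -1.606531
  x_1 = 0.500000 - 0.106531/(-1.606531) = 0.566311
Iteration 2:
  f(0.566311) = 0.001305
  f'(0.566311) = -1.567616
  x_2 = 0.566311 - 0.001305/(-1.567616) = 0.567143
Iteration 3:
  f(0.567143) = 0.000000
  f'(0.567143) = -1.567143
  x_3 = 0.567143 - 0.000000/(-1.567143) = 0.567143
Iteration 4:
  f(0.567143) = 0.000000
  f'(0.567143) = -1.567143
  x_4 = 0.567143 - 0.000000/(-1.567143) = 0.567143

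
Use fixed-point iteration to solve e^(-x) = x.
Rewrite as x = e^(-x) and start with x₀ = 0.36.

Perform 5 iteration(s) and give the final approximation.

Equation: e^(-x) = x
Fixed-point form: x = e^(-x)
x₀ = 0.36

x_1 = g(0.360000) = 0.697676
x_2 = g(0.697676) = 0.497741
x_3 = g(0.497741) = 0.607903
x_4 = g(0.607903) = 0.544492
x_5 = g(0.544492) = 0.580137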